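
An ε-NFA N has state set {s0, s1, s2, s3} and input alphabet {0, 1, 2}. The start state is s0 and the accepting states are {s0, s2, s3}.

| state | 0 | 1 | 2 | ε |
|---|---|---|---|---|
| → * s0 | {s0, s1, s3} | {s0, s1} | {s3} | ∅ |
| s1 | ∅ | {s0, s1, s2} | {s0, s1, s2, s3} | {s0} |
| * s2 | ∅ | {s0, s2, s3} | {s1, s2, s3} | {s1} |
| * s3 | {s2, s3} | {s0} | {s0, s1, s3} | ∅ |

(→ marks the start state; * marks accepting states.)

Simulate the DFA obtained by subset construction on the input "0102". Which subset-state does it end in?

Start: {s0}.
δ(s0,0) = {s0, s1, s3}.
Union: {s0, s1, s3}.
After 0: {s0, s1, s3}.
δ(s0,1) = {s0, s1}; δ(s1,1) = {s0, s1, s2}; δ(s3,1) = {s0}.
Union: {s0, s1, s2}.
After 1: {s0, s1, s2}.
δ(s0,0) = {s0, s1, s3}; δ(s1,0) = ∅; δ(s2,0) = ∅.
Union: {s0, s1, s3}.
After 0: {s0, s1, s3}.
δ(s0,2) = {s3}; δ(s1,2) = {s0, s1, s2, s3}; δ(s3,2) = {s0, s1, s3}.
Union: {s0, s1, s2, s3}.
After 2: {s0, s1, s2, s3}.

{s0, s1, s2, s3}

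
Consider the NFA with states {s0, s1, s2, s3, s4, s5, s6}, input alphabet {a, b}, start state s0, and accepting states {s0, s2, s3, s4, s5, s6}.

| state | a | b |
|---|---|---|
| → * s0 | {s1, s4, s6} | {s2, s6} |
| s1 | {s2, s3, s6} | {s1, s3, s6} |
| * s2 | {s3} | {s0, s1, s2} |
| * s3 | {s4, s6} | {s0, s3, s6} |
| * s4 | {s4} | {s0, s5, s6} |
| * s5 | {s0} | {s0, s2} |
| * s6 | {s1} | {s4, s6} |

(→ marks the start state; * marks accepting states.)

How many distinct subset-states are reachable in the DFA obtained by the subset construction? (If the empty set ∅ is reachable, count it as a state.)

12

Start state of the DFA: {s0}.
{s0} --a--> {s1, s4, s6}  [new]
{s0} --b--> {s2, s6}  [new]
{s1, s4, s6} --a--> {s1, s2, s3, s4, s6}  [new]
{s1, s4, s6} --b--> {s0, s1, s3, s4, s5, s6}  [new]
{s2, s6} --a--> {s1, s3}  [new]
{s2, s6} --b--> {s0, s1, s2, s4, s6}  [new]
{s1, s2, s3, s4, s6} --a--> {s1, s2, s3, s4, s6}  [seen]
{s1, s2, s3, s4, s6} --b--> {s0, s1, s2, s3, s4, s5, s6}  [new]
{s0, s1, s3, s4, s5, s6} --a--> {s0, s1, s2, s3, s4, s6}  [new]
{s0, s1, s3, s4, s5, s6} --b--> {s0, s1, s2, s3, s4, s5, s6}  [seen]
{s1, s3} --a--> {s2, s3, s4, s6}  [new]
{s1, s3} --b--> {s0, s1, s3, s6}  [new]
{s0, s1, s2, s4, s6} --a--> {s1, s2, s3, s4, s6}  [seen]
{s0, s1, s2, s4, s6} --b--> {s0, s1, s2, s3, s4, s5, s6}  [seen]
{s0, s1, s2, s3, s4, s5, s6} --a--> {s0, s1, s2, s3, s4, s6}  [seen]
{s0, s1, s2, s3, s4, s5, s6} --b--> {s0, s1, s2, s3, s4, s5, s6}  [seen]
{s0, s1, s2, s3, s4, s6} --a--> {s1, s2, s3, s4, s6}  [seen]
{s0, s1, s2, s3, s4, s6} --b--> {s0, s1, s2, s3, s4, s5, s6}  [seen]
{s2, s3, s4, s6} --a--> {s1, s3, s4, s6}  [new]
{s2, s3, s4, s6} --b--> {s0, s1, s2, s3, s4, s5, s6}  [seen]
{s0, s1, s3, s6} --a--> {s1, s2, s3, s4, s6}  [seen]
{s0, s1, s3, s6} --b--> {s0, s1, s2, s3, s4, s6}  [seen]
{s1, s3, s4, s6} --a--> {s1, s2, s3, s4, s6}  [seen]
{s1, s3, s4, s6} --b--> {s0, s1, s3, s4, s5, s6}  [seen]
Reachable DFA states: {s0}, {s1, s4, s6}, {s2, s6}, {s1, s2, s3, s4, s6}, {s0, s1, s3, s4, s5, s6}, {s1, s3}, {s0, s1, s2, s4, s6}, {s0, s1, s2, s3, s4, s5, s6}, {s0, s1, s2, s3, s4, s6}, {s2, s3, s4, s6}, {s0, s1, s3, s6}, {s1, s3, s4, s6}.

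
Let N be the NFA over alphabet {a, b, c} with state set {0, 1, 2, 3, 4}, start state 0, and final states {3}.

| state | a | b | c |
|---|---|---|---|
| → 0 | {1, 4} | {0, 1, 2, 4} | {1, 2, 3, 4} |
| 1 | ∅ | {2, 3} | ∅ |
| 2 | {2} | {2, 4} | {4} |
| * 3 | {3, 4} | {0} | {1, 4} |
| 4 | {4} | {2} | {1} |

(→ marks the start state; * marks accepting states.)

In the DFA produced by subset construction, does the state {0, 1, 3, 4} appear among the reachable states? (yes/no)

Start state of the DFA: {0}.
{0} --a--> {1, 4}  [new]
{0} --b--> {0, 1, 2, 4}  [new]
{0} --c--> {1, 2, 3, 4}  [new]
{1, 4} --a--> {4}  [new]
{1, 4} --b--> {2, 3}  [new]
{1, 4} --c--> {1}  [new]
{0, 1, 2, 4} --a--> {1, 2, 4}  [new]
{0, 1, 2, 4} --b--> {0, 1, 2, 3, 4}  [new]
{0, 1, 2, 4} --c--> {1, 2, 3, 4}  [seen]
{1, 2, 3, 4} --a--> {2, 3, 4}  [new]
{1, 2, 3, 4} --b--> {0, 2, 3, 4}  [new]
{1, 2, 3, 4} --c--> {1, 4}  [seen]
{4} --a--> {4}  [seen]
{4} --b--> {2}  [new]
{4} --c--> {1}  [seen]
{2, 3} --a--> {2, 3, 4}  [seen]
{2, 3} --b--> {0, 2, 4}  [new]
{2, 3} --c--> {1, 4}  [seen]
{1} --a--> ∅  [new]
{1} --b--> {2, 3}  [seen]
{1} --c--> ∅  [seen]
{1, 2, 4} --a--> {2, 4}  [new]
{1, 2, 4} --b--> {2, 3, 4}  [seen]
{1, 2, 4} --c--> {1, 4}  [seen]
{0, 1, 2, 3, 4} --a--> {1, 2, 3, 4}  [seen]
{0, 1, 2, 3, 4} --b--> {0, 1, 2, 3, 4}  [seen]
{0, 1, 2, 3, 4} --c--> {1, 2, 3, 4}  [seen]
{2, 3, 4} --a--> {2, 3, 4}  [seen]
{2, 3, 4} --b--> {0, 2, 4}  [seen]
{2, 3, 4} --c--> {1, 4}  [seen]
{0, 2, 3, 4} --a--> {1, 2, 3, 4}  [seen]
{0, 2, 3, 4} --b--> {0, 1, 2, 4}  [seen]
{0, 2, 3, 4} --c--> {1, 2, 3, 4}  [seen]
{2} --a--> {2}  [seen]
{2} --b--> {2, 4}  [seen]
{2} --c--> {4}  [seen]
{0, 2, 4} --a--> {1, 2, 4}  [seen]
{0, 2, 4} --b--> {0, 1, 2, 4}  [seen]
{0, 2, 4} --c--> {1, 2, 3, 4}  [seen]
∅ --a--> ∅  [seen]
∅ --b--> ∅  [seen]
∅ --c--> ∅  [seen]
{2, 4} --a--> {2, 4}  [seen]
{2, 4} --b--> {2, 4}  [seen]
{2, 4} --c--> {1, 4}  [seen]
Reachable DFA states: {0}, {1, 4}, {0, 1, 2, 4}, {1, 2, 3, 4}, {4}, {2, 3}, {1}, {1, 2, 4}, {0, 1, 2, 3, 4}, {2, 3, 4}, {0, 2, 3, 4}, {2}, {0, 2, 4}, ∅, {2, 4}.
{0, 1, 3, 4} is not among them.

no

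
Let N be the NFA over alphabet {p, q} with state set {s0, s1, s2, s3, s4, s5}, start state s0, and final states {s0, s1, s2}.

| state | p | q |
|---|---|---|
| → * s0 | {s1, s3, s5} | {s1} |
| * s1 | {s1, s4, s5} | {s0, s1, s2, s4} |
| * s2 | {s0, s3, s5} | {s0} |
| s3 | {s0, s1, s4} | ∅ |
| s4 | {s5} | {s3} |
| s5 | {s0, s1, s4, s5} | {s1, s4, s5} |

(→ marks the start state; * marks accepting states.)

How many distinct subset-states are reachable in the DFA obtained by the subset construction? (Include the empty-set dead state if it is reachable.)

10

Start state of the DFA: {s0}.
{s0} --p--> {s1, s3, s5}  [new]
{s0} --q--> {s1}  [new]
{s1, s3, s5} --p--> {s0, s1, s4, s5}  [new]
{s1, s3, s5} --q--> {s0, s1, s2, s4, s5}  [new]
{s1} --p--> {s1, s4, s5}  [new]
{s1} --q--> {s0, s1, s2, s4}  [new]
{s0, s1, s4, s5} --p--> {s0, s1, s3, s4, s5}  [new]
{s0, s1, s4, s5} --q--> {s0, s1, s2, s3, s4, s5}  [new]
{s0, s1, s2, s4, s5} --p--> {s0, s1, s3, s4, s5}  [seen]
{s0, s1, s2, s4, s5} --q--> {s0, s1, s2, s3, s4, s5}  [seen]
{s1, s4, s5} --p--> {s0, s1, s4, s5}  [seen]
{s1, s4, s5} --q--> {s0, s1, s2, s3, s4, s5}  [seen]
{s0, s1, s2, s4} --p--> {s0, s1, s3, s4, s5}  [seen]
{s0, s1, s2, s4} --q--> {s0, s1, s2, s3, s4}  [new]
{s0, s1, s3, s4, s5} --p--> {s0, s1, s3, s4, s5}  [seen]
{s0, s1, s3, s4, s5} --q--> {s0, s1, s2, s3, s4, s5}  [seen]
{s0, s1, s2, s3, s4, s5} --p--> {s0, s1, s3, s4, s5}  [seen]
{s0, s1, s2, s3, s4, s5} --q--> {s0, s1, s2, s3, s4, s5}  [seen]
{s0, s1, s2, s3, s4} --p--> {s0, s1, s3, s4, s5}  [seen]
{s0, s1, s2, s3, s4} --q--> {s0, s1, s2, s3, s4}  [seen]
Reachable DFA states: {s0}, {s1, s3, s5}, {s1}, {s0, s1, s4, s5}, {s0, s1, s2, s4, s5}, {s1, s4, s5}, {s0, s1, s2, s4}, {s0, s1, s3, s4, s5}, {s0, s1, s2, s3, s4, s5}, {s0, s1, s2, s3, s4}.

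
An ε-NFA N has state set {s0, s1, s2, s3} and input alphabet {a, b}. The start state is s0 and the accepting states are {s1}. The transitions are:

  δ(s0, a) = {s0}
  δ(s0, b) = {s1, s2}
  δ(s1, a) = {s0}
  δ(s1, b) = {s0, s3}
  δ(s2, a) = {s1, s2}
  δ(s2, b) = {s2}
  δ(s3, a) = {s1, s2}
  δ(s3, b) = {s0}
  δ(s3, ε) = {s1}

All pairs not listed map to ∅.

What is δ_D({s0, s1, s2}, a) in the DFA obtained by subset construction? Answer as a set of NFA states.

{s0, s1, s2}

δ(s0,a) = {s0}; δ(s1,a) = {s0}; δ(s2,a) = {s1, s2}.
Union: {s0, s1, s2}.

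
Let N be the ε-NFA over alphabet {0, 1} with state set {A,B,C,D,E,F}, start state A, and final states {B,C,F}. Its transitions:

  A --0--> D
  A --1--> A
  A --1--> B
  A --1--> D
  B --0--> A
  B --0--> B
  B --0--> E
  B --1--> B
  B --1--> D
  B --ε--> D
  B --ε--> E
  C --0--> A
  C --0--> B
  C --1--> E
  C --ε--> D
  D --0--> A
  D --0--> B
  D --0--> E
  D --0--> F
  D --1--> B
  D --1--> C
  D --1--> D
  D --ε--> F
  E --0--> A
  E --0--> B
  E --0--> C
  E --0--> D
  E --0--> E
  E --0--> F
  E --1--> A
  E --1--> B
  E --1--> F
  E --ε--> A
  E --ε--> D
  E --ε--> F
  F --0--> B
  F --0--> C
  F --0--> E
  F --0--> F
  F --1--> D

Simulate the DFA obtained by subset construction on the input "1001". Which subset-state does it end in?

Start: {A}.
δ(A,1) = {A,B,D}.
Union: {A,B,D}.
ε-closure gives {A,B,D,E,F}.
After 1: {A,B,D,E,F}.
δ(A,0) = {D}; δ(B,0) = {A,B,E}; δ(D,0) = {A,B,E,F}; δ(E,0) = {A,B,C,D,E,F}; δ(F,0) = {B,C,E,F}.
Union: {A,B,C,D,E,F}.
After 0: {A,B,C,D,E,F}.
δ(A,0) = {D}; δ(B,0) = {A,B,E}; δ(C,0) = {A,B}; δ(D,0) = {A,B,E,F}; δ(E,0) = {A,B,C,D,E,F}; δ(F,0) = {B,C,E,F}.
Union: {A,B,C,D,E,F}.
After 0: {A,B,C,D,E,F}.
δ(A,1) = {A,B,D}; δ(B,1) = {B,D}; δ(C,1) = {E}; δ(D,1) = {B,C,D}; δ(E,1) = {A,B,F}; δ(F,1) = {D}.
Union: {A,B,C,D,E,F}.
After 1: {A,B,C,D,E,F}.

{A,B,C,D,E,F}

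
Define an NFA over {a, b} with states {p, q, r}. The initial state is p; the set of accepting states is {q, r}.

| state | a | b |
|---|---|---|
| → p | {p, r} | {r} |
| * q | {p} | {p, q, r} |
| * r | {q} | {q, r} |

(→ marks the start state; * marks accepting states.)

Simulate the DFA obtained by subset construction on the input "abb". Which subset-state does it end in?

{p, q, r}

Start: {p}.
δ(p,a) = {p, r}.
Union: {p, r}.
After a: {p, r}.
δ(p,b) = {r}; δ(r,b) = {q, r}.
Union: {q, r}.
After b: {q, r}.
δ(q,b) = {p, q, r}; δ(r,b) = {q, r}.
Union: {p, q, r}.
After b: {p, q, r}.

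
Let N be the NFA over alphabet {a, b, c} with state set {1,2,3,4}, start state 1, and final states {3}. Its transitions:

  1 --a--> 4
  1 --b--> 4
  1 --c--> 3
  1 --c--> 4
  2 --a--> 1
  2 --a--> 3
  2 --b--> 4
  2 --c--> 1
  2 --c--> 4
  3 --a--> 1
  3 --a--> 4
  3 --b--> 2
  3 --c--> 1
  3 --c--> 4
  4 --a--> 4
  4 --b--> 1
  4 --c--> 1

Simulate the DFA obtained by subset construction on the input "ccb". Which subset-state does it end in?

Start: {1}.
δ(1,c) = {3,4}.
Union: {3,4}.
After c: {3,4}.
δ(3,c) = {1,4}; δ(4,c) = {1}.
Union: {1,4}.
After c: {1,4}.
δ(1,b) = {4}; δ(4,b) = {1}.
Union: {1,4}.
After b: {1,4}.

{1,4}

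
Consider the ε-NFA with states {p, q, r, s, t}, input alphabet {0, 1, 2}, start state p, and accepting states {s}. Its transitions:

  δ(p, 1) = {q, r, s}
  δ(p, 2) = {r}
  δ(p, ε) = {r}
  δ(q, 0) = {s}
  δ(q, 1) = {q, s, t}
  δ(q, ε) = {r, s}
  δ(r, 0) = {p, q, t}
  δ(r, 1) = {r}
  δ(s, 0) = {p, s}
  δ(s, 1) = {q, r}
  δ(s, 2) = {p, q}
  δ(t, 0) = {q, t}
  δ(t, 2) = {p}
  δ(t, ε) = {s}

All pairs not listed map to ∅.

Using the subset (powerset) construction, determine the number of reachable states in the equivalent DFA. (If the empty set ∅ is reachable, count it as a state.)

Start state of the DFA: {p, r} (ε-closure of the NFA start).
{p, r} --0--> {p, q, r, s, t}  [new]
{p, r} --1--> {q, r, s}  [new]
{p, r} --2--> {r}  [new]
{p, q, r, s, t} --0--> {p, q, r, s, t}  [seen]
{p, q, r, s, t} --1--> {q, r, s, t}  [new]
{p, q, r, s, t} --2--> {p, q, r, s}  [new]
{q, r, s} --0--> {p, q, r, s, t}  [seen]
{q, r, s} --1--> {q, r, s, t}  [seen]
{q, r, s} --2--> {p, q, r, s}  [seen]
{r} --0--> {p, q, r, s, t}  [seen]
{r} --1--> {r}  [seen]
{r} --2--> ∅  [new]
{q, r, s, t} --0--> {p, q, r, s, t}  [seen]
{q, r, s, t} --1--> {q, r, s, t}  [seen]
{q, r, s, t} --2--> {p, q, r, s}  [seen]
{p, q, r, s} --0--> {p, q, r, s, t}  [seen]
{p, q, r, s} --1--> {q, r, s, t}  [seen]
{p, q, r, s} --2--> {p, q, r, s}  [seen]
∅ --0--> ∅  [seen]
∅ --1--> ∅  [seen]
∅ --2--> ∅  [seen]
Reachable DFA states: {p, r}, {p, q, r, s, t}, {q, r, s}, {r}, {q, r, s, t}, {p, q, r, s}, ∅.

7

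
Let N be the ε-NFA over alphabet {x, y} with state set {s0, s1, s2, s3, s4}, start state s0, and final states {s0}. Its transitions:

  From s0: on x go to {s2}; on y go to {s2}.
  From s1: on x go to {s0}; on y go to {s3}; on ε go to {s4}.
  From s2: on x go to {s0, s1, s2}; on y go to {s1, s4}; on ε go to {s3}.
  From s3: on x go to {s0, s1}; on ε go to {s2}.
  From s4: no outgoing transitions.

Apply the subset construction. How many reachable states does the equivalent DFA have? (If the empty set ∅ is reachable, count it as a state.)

5

Start state of the DFA: {s0} (ε-closure of the NFA start).
{s0} --x--> {s2, s3}  [new]
{s0} --y--> {s2, s3}  [seen]
{s2, s3} --x--> {s0, s1, s2, s3, s4}  [new]
{s2, s3} --y--> {s1, s4}  [new]
{s0, s1, s2, s3, s4} --x--> {s0, s1, s2, s3, s4}  [seen]
{s0, s1, s2, s3, s4} --y--> {s1, s2, s3, s4}  [new]
{s1, s4} --x--> {s0}  [seen]
{s1, s4} --y--> {s2, s3}  [seen]
{s1, s2, s3, s4} --x--> {s0, s1, s2, s3, s4}  [seen]
{s1, s2, s3, s4} --y--> {s1, s2, s3, s4}  [seen]
Reachable DFA states: {s0}, {s2, s3}, {s0, s1, s2, s3, s4}, {s1, s4}, {s1, s2, s3, s4}.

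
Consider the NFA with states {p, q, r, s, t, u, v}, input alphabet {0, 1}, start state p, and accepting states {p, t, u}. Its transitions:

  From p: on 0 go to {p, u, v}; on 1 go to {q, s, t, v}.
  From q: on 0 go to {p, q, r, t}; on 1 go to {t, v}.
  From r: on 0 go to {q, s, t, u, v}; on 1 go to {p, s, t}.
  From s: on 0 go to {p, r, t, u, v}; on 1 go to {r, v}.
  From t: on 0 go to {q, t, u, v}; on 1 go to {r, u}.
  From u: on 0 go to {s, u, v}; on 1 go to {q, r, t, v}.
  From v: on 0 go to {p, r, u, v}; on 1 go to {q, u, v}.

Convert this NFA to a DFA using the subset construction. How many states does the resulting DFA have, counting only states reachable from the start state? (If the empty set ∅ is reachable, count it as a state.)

Start state of the DFA: {p}.
{p} --0--> {p, u, v}  [new]
{p} --1--> {q, s, t, v}  [new]
{p, u, v} --0--> {p, r, s, u, v}  [new]
{p, u, v} --1--> {q, r, s, t, u, v}  [new]
{q, s, t, v} --0--> {p, q, r, t, u, v}  [new]
{q, s, t, v} --1--> {q, r, t, u, v}  [new]
{p, r, s, u, v} --0--> {p, q, r, s, t, u, v}  [new]
{p, r, s, u, v} --1--> {p, q, r, s, t, u, v}  [seen]
{q, r, s, t, u, v} --0--> {p, q, r, s, t, u, v}  [seen]
{q, r, s, t, u, v} --1--> {p, q, r, s, t, u, v}  [seen]
{p, q, r, t, u, v} --0--> {p, q, r, s, t, u, v}  [seen]
{p, q, r, t, u, v} --1--> {p, q, r, s, t, u, v}  [seen]
{q, r, t, u, v} --0--> {p, q, r, s, t, u, v}  [seen]
{q, r, t, u, v} --1--> {p, q, r, s, t, u, v}  [seen]
{p, q, r, s, t, u, v} --0--> {p, q, r, s, t, u, v}  [seen]
{p, q, r, s, t, u, v} --1--> {p, q, r, s, t, u, v}  [seen]
Reachable DFA states: {p}, {p, u, v}, {q, s, t, v}, {p, r, s, u, v}, {q, r, s, t, u, v}, {p, q, r, t, u, v}, {q, r, t, u, v}, {p, q, r, s, t, u, v}.

8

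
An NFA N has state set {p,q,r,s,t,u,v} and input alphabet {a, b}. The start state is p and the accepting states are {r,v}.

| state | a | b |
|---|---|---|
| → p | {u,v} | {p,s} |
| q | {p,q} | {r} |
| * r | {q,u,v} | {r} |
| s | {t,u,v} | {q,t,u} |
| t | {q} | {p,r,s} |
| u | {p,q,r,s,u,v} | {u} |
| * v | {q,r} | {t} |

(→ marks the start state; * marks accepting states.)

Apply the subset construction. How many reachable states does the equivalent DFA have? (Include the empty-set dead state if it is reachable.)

Start state of the DFA: {p}.
{p} --a--> {u,v}  [new]
{p} --b--> {p,s}  [new]
{u,v} --a--> {p,q,r,s,u,v}  [new]
{u,v} --b--> {t,u}  [new]
{p,s} --a--> {t,u,v}  [new]
{p,s} --b--> {p,q,s,t,u}  [new]
{p,q,r,s,u,v} --a--> {p,q,r,s,t,u,v}  [new]
{p,q,r,s,u,v} --b--> {p,q,r,s,t,u}  [new]
{t,u} --a--> {p,q,r,s,u,v}  [seen]
{t,u} --b--> {p,r,s,u}  [new]
{t,u,v} --a--> {p,q,r,s,u,v}  [seen]
{t,u,v} --b--> {p,r,s,t,u}  [new]
{p,q,s,t,u} --a--> {p,q,r,s,t,u,v}  [seen]
{p,q,s,t,u} --b--> {p,q,r,s,t,u}  [seen]
{p,q,r,s,t,u,v} --a--> {p,q,r,s,t,u,v}  [seen]
{p,q,r,s,t,u,v} --b--> {p,q,r,s,t,u}  [seen]
{p,q,r,s,t,u} --a--> {p,q,r,s,t,u,v}  [seen]
{p,q,r,s,t,u} --b--> {p,q,r,s,t,u}  [seen]
{p,r,s,u} --a--> {p,q,r,s,t,u,v}  [seen]
{p,r,s,u} --b--> {p,q,r,s,t,u}  [seen]
{p,r,s,t,u} --a--> {p,q,r,s,t,u,v}  [seen]
{p,r,s,t,u} --b--> {p,q,r,s,t,u}  [seen]
Reachable DFA states: {p}, {u,v}, {p,s}, {p,q,r,s,u,v}, {t,u}, {t,u,v}, {p,q,s,t,u}, {p,q,r,s,t,u,v}, {p,q,r,s,t,u}, {p,r,s,u}, {p,r,s,t,u}.

11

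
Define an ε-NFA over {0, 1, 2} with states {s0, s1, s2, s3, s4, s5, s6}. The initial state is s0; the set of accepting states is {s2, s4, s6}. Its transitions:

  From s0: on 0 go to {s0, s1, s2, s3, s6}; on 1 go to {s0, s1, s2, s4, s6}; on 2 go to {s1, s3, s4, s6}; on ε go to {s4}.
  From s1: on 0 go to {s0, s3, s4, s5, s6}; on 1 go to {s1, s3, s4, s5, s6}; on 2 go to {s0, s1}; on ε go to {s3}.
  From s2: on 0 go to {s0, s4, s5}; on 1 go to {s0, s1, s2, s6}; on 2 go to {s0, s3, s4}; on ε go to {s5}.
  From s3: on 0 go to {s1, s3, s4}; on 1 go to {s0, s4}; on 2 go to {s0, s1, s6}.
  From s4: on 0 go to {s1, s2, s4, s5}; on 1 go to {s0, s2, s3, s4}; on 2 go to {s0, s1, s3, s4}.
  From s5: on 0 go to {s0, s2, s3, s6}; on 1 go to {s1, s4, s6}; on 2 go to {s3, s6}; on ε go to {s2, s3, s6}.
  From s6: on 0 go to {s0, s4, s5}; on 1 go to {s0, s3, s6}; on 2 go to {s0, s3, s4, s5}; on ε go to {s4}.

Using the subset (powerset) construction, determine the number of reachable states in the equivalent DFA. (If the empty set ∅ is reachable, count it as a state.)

Start state of the DFA: {s0, s4} (ε-closure of the NFA start).
{s0, s4} --0--> {s0, s1, s2, s3, s4, s5, s6}  [new]
{s0, s4} --1--> {s0, s1, s2, s3, s4, s5, s6}  [seen]
{s0, s4} --2--> {s0, s1, s3, s4, s6}  [new]
{s0, s1, s2, s3, s4, s5, s6} --0--> {s0, s1, s2, s3, s4, s5, s6}  [seen]
{s0, s1, s2, s3, s4, s5, s6} --1--> {s0, s1, s2, s3, s4, s5, s6}  [seen]
{s0, s1, s2, s3, s4, s5, s6} --2--> {s0, s1, s2, s3, s4, s5, s6}  [seen]
{s0, s1, s3, s4, s6} --0--> {s0, s1, s2, s3, s4, s5, s6}  [seen]
{s0, s1, s3, s4, s6} --1--> {s0, s1, s2, s3, s4, s5, s6}  [seen]
{s0, s1, s3, s4, s6} --2--> {s0, s1, s2, s3, s4, s5, s6}  [seen]
Reachable DFA states: {s0, s4}, {s0, s1, s2, s3, s4, s5, s6}, {s0, s1, s3, s4, s6}.

3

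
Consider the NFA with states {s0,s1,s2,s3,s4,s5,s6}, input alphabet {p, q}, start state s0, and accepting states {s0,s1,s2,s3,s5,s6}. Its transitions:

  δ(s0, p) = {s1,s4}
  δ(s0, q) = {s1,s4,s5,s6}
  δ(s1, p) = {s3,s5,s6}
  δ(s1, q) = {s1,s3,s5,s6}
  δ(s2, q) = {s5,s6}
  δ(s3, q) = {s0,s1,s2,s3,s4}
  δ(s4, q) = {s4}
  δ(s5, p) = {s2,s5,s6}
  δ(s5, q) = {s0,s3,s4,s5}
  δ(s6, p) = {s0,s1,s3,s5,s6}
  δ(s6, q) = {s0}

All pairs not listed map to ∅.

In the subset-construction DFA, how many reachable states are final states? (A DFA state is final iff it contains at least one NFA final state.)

Start state of the DFA: {s0}.
{s0} --p--> {s1,s4}  [new]
{s0} --q--> {s1,s4,s5,s6}  [new]
{s1,s4} --p--> {s3,s5,s6}  [new]
{s1,s4} --q--> {s1,s3,s4,s5,s6}  [new]
{s1,s4,s5,s6} --p--> {s0,s1,s2,s3,s5,s6}  [new]
{s1,s4,s5,s6} --q--> {s0,s1,s3,s4,s5,s6}  [new]
{s3,s5,s6} --p--> {s0,s1,s2,s3,s5,s6}  [seen]
{s3,s5,s6} --q--> {s0,s1,s2,s3,s4,s5}  [new]
{s1,s3,s4,s5,s6} --p--> {s0,s1,s2,s3,s5,s6}  [seen]
{s1,s3,s4,s5,s6} --q--> {s0,s1,s2,s3,s4,s5,s6}  [new]
{s0,s1,s2,s3,s5,s6} --p--> {s0,s1,s2,s3,s4,s5,s6}  [seen]
{s0,s1,s2,s3,s5,s6} --q--> {s0,s1,s2,s3,s4,s5,s6}  [seen]
{s0,s1,s3,s4,s5,s6} --p--> {s0,s1,s2,s3,s4,s5,s6}  [seen]
{s0,s1,s3,s4,s5,s6} --q--> {s0,s1,s2,s3,s4,s5,s6}  [seen]
{s0,s1,s2,s3,s4,s5} --p--> {s1,s2,s3,s4,s5,s6}  [new]
{s0,s1,s2,s3,s4,s5} --q--> {s0,s1,s2,s3,s4,s5,s6}  [seen]
{s0,s1,s2,s3,s4,s5,s6} --p--> {s0,s1,s2,s3,s4,s5,s6}  [seen]
{s0,s1,s2,s3,s4,s5,s6} --q--> {s0,s1,s2,s3,s4,s5,s6}  [seen]
{s1,s2,s3,s4,s5,s6} --p--> {s0,s1,s2,s3,s5,s6}  [seen]
{s1,s2,s3,s4,s5,s6} --q--> {s0,s1,s2,s3,s4,s5,s6}  [seen]
Reachable DFA states: {s0}, {s1,s4}, {s1,s4,s5,s6}, {s3,s5,s6}, {s1,s3,s4,s5,s6}, {s0,s1,s2,s3,s5,s6}, {s0,s1,s3,s4,s5,s6}, {s0,s1,s2,s3,s4,s5}, {s0,s1,s2,s3,s4,s5,s6}, {s1,s2,s3,s4,s5,s6}.
Accepting DFA states (contain an NFA accepting state): {s0}, {s1,s4}, {s1,s4,s5,s6}, {s3,s5,s6}, {s1,s3,s4,s5,s6}, {s0,s1,s2,s3,s5,s6}, {s0,s1,s3,s4,s5,s6}, {s0,s1,s2,s3,s4,s5}, {s0,s1,s2,s3,s4,s5,s6}, {s1,s2,s3,s4,s5,s6}.

10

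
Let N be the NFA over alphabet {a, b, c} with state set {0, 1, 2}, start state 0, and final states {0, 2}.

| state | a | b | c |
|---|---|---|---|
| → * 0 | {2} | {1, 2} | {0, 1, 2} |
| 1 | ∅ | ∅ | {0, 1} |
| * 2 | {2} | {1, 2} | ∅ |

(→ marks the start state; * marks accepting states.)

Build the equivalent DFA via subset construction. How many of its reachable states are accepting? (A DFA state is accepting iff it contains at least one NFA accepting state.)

Start state of the DFA: {0}.
{0} --a--> {2}  [new]
{0} --b--> {1, 2}  [new]
{0} --c--> {0, 1, 2}  [new]
{2} --a--> {2}  [seen]
{2} --b--> {1, 2}  [seen]
{2} --c--> ∅  [new]
{1, 2} --a--> {2}  [seen]
{1, 2} --b--> {1, 2}  [seen]
{1, 2} --c--> {0, 1}  [new]
{0, 1, 2} --a--> {2}  [seen]
{0, 1, 2} --b--> {1, 2}  [seen]
{0, 1, 2} --c--> {0, 1, 2}  [seen]
∅ --a--> ∅  [seen]
∅ --b--> ∅  [seen]
∅ --c--> ∅  [seen]
{0, 1} --a--> {2}  [seen]
{0, 1} --b--> {1, 2}  [seen]
{0, 1} --c--> {0, 1, 2}  [seen]
Reachable DFA states: {0}, {2}, {1, 2}, {0, 1, 2}, ∅, {0, 1}.
Accepting DFA states (contain an NFA accepting state): {0}, {2}, {1, 2}, {0, 1, 2}, {0, 1}.

5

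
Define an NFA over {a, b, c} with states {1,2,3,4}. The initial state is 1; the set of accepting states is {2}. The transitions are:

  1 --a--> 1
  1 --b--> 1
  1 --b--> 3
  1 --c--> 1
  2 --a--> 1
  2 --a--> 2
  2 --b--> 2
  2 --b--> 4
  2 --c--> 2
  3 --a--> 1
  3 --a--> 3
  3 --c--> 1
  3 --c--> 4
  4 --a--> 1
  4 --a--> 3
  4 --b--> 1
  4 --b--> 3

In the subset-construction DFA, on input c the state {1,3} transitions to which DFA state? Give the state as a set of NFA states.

{1,4}

δ(1,c) = {1}; δ(3,c) = {1,4}.
Union: {1,4}.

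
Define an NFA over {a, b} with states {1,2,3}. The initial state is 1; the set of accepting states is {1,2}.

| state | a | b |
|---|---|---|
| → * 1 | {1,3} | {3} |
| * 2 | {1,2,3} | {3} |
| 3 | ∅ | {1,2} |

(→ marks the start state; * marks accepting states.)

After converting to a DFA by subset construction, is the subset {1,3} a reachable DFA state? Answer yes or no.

Start state of the DFA: {1}.
{1} --a--> {1,3}  [new]
{1} --b--> {3}  [new]
{1,3} --a--> {1,3}  [seen]
{1,3} --b--> {1,2,3}  [new]
{3} --a--> ∅  [new]
{3} --b--> {1,2}  [new]
{1,2,3} --a--> {1,2,3}  [seen]
{1,2,3} --b--> {1,2,3}  [seen]
∅ --a--> ∅  [seen]
∅ --b--> ∅  [seen]
{1,2} --a--> {1,2,3}  [seen]
{1,2} --b--> {3}  [seen]
Reachable DFA states: {1}, {1,3}, {3}, {1,2,3}, ∅, {1,2}.
{1,3} is among them.

yes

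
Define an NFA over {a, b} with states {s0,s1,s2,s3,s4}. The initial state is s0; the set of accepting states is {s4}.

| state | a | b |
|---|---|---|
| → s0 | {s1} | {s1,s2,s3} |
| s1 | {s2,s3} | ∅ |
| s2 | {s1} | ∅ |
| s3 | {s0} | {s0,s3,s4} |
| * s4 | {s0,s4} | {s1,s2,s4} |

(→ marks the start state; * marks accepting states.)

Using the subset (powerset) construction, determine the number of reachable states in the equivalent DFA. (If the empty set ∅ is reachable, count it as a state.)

Start state of the DFA: {s0}.
{s0} --a--> {s1}  [new]
{s0} --b--> {s1,s2,s3}  [new]
{s1} --a--> {s2,s3}  [new]
{s1} --b--> ∅  [new]
{s1,s2,s3} --a--> {s0,s1,s2,s3}  [new]
{s1,s2,s3} --b--> {s0,s3,s4}  [new]
{s2,s3} --a--> {s0,s1}  [new]
{s2,s3} --b--> {s0,s3,s4}  [seen]
∅ --a--> ∅  [seen]
∅ --b--> ∅  [seen]
{s0,s1,s2,s3} --a--> {s0,s1,s2,s3}  [seen]
{s0,s1,s2,s3} --b--> {s0,s1,s2,s3,s4}  [new]
{s0,s3,s4} --a--> {s0,s1,s4}  [new]
{s0,s3,s4} --b--> {s0,s1,s2,s3,s4}  [seen]
{s0,s1} --a--> {s1,s2,s3}  [seen]
{s0,s1} --b--> {s1,s2,s3}  [seen]
{s0,s1,s2,s3,s4} --a--> {s0,s1,s2,s3,s4}  [seen]
{s0,s1,s2,s3,s4} --b--> {s0,s1,s2,s3,s4}  [seen]
{s0,s1,s4} --a--> {s0,s1,s2,s3,s4}  [seen]
{s0,s1,s4} --b--> {s1,s2,s3,s4}  [new]
{s1,s2,s3,s4} --a--> {s0,s1,s2,s3,s4}  [seen]
{s1,s2,s3,s4} --b--> {s0,s1,s2,s3,s4}  [seen]
Reachable DFA states: {s0}, {s1}, {s1,s2,s3}, {s2,s3}, ∅, {s0,s1,s2,s3}, {s0,s3,s4}, {s0,s1}, {s0,s1,s2,s3,s4}, {s0,s1,s4}, {s1,s2,s3,s4}.

11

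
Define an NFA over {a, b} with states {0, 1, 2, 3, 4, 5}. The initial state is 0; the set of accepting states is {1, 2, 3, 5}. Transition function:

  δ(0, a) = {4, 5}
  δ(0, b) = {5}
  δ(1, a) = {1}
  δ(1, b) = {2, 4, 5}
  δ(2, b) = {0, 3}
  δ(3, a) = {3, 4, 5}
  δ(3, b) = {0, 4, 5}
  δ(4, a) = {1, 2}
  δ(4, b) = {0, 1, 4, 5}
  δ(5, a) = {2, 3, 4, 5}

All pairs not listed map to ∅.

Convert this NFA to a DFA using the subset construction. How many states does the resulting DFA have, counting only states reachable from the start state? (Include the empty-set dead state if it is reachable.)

Start state of the DFA: {0}.
{0} --a--> {4, 5}  [new]
{0} --b--> {5}  [new]
{4, 5} --a--> {1, 2, 3, 4, 5}  [new]
{4, 5} --b--> {0, 1, 4, 5}  [new]
{5} --a--> {2, 3, 4, 5}  [new]
{5} --b--> ∅  [new]
{1, 2, 3, 4, 5} --a--> {1, 2, 3, 4, 5}  [seen]
{1, 2, 3, 4, 5} --b--> {0, 1, 2, 3, 4, 5}  [new]
{0, 1, 4, 5} --a--> {1, 2, 3, 4, 5}  [seen]
{0, 1, 4, 5} --b--> {0, 1, 2, 4, 5}  [new]
{2, 3, 4, 5} --a--> {1, 2, 3, 4, 5}  [seen]
{2, 3, 4, 5} --b--> {0, 1, 3, 4, 5}  [new]
∅ --a--> ∅  [seen]
∅ --b--> ∅  [seen]
{0, 1, 2, 3, 4, 5} --a--> {1, 2, 3, 4, 5}  [seen]
{0, 1, 2, 3, 4, 5} --b--> {0, 1, 2, 3, 4, 5}  [seen]
{0, 1, 2, 4, 5} --a--> {1, 2, 3, 4, 5}  [seen]
{0, 1, 2, 4, 5} --b--> {0, 1, 2, 3, 4, 5}  [seen]
{0, 1, 3, 4, 5} --a--> {1, 2, 3, 4, 5}  [seen]
{0, 1, 3, 4, 5} --b--> {0, 1, 2, 4, 5}  [seen]
Reachable DFA states: {0}, {4, 5}, {5}, {1, 2, 3, 4, 5}, {0, 1, 4, 5}, {2, 3, 4, 5}, ∅, {0, 1, 2, 3, 4, 5}, {0, 1, 2, 4, 5}, {0, 1, 3, 4, 5}.

10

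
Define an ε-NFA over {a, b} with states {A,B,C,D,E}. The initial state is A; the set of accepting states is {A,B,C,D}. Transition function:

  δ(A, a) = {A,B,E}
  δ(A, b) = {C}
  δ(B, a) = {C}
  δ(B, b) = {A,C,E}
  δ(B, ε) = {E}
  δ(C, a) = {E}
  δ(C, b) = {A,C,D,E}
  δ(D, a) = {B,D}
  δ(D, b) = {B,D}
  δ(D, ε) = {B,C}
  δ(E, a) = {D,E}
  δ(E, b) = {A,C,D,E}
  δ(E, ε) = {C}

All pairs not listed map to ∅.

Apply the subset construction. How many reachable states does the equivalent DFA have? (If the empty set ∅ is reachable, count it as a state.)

6

Start state of the DFA: {A} (ε-closure of the NFA start).
{A} --a--> {A,B,C,E}  [new]
{A} --b--> {C}  [new]
{A,B,C,E} --a--> {A,B,C,D,E}  [new]
{A,B,C,E} --b--> {A,B,C,D,E}  [seen]
{C} --a--> {C,E}  [new]
{C} --b--> {A,B,C,D,E}  [seen]
{A,B,C,D,E} --a--> {A,B,C,D,E}  [seen]
{A,B,C,D,E} --b--> {A,B,C,D,E}  [seen]
{C,E} --a--> {B,C,D,E}  [new]
{C,E} --b--> {A,B,C,D,E}  [seen]
{B,C,D,E} --a--> {B,C,D,E}  [seen]
{B,C,D,E} --b--> {A,B,C,D,E}  [seen]
Reachable DFA states: {A}, {A,B,C,E}, {C}, {A,B,C,D,E}, {C,E}, {B,C,D,E}.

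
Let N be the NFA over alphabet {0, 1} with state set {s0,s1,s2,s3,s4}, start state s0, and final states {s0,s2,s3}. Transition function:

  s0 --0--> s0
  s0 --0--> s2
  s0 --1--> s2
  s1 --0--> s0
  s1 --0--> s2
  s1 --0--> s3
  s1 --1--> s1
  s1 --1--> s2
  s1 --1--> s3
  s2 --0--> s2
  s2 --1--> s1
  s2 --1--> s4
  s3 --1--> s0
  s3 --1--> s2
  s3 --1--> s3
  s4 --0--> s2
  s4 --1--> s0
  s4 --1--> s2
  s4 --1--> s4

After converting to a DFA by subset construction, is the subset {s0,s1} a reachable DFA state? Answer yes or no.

Start state of the DFA: {s0}.
{s0} --0--> {s0,s2}  [new]
{s0} --1--> {s2}  [new]
{s0,s2} --0--> {s0,s2}  [seen]
{s0,s2} --1--> {s1,s2,s4}  [new]
{s2} --0--> {s2}  [seen]
{s2} --1--> {s1,s4}  [new]
{s1,s2,s4} --0--> {s0,s2,s3}  [new]
{s1,s2,s4} --1--> {s0,s1,s2,s3,s4}  [new]
{s1,s4} --0--> {s0,s2,s3}  [seen]
{s1,s4} --1--> {s0,s1,s2,s3,s4}  [seen]
{s0,s2,s3} --0--> {s0,s2}  [seen]
{s0,s2,s3} --1--> {s0,s1,s2,s3,s4}  [seen]
{s0,s1,s2,s3,s4} --0--> {s0,s2,s3}  [seen]
{s0,s1,s2,s3,s4} --1--> {s0,s1,s2,s3,s4}  [seen]
Reachable DFA states: {s0}, {s0,s2}, {s2}, {s1,s2,s4}, {s1,s4}, {s0,s2,s3}, {s0,s1,s2,s3,s4}.
{s0,s1} is not among them.

no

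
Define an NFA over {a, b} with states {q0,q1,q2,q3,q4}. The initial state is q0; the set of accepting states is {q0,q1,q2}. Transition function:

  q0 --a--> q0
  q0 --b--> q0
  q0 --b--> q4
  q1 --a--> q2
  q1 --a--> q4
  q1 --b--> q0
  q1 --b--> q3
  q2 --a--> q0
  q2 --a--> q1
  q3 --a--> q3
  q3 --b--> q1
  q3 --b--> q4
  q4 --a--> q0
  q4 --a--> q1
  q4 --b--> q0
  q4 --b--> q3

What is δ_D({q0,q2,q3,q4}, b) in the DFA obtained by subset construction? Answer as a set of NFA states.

δ(q0,b) = {q0,q4}; δ(q2,b) = ∅; δ(q3,b) = {q1,q4}; δ(q4,b) = {q0,q3}.
Union: {q0,q1,q3,q4}.

{q0,q1,q3,q4}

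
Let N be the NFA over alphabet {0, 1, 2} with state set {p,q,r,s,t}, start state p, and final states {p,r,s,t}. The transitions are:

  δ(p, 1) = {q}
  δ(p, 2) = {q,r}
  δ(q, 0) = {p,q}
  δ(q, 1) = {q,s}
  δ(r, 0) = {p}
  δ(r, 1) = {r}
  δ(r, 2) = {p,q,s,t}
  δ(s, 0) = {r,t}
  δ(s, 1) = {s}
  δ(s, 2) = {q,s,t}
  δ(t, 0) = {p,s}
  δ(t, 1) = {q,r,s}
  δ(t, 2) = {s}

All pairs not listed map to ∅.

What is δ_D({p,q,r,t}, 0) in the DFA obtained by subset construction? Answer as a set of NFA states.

{p,q,s}

δ(p,0) = ∅; δ(q,0) = {p,q}; δ(r,0) = {p}; δ(t,0) = {p,s}.
Union: {p,q,s}.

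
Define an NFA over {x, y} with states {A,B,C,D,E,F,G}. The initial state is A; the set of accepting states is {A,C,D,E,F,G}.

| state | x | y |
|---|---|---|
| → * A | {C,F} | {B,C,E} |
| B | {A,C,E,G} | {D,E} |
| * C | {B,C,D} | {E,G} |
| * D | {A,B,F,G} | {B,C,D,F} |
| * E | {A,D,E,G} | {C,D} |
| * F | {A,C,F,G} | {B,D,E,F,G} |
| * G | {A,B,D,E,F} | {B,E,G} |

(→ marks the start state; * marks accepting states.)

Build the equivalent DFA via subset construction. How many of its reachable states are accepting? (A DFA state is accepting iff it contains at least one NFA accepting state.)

Start state of the DFA: {A}.
{A} --x--> {C,F}  [new]
{A} --y--> {B,C,E}  [new]
{C,F} --x--> {A,B,C,D,F,G}  [new]
{C,F} --y--> {B,D,E,F,G}  [new]
{B,C,E} --x--> {A,B,C,D,E,G}  [new]
{B,C,E} --y--> {C,D,E,G}  [new]
{A,B,C,D,F,G} --x--> {A,B,C,D,E,F,G}  [new]
{A,B,C,D,F,G} --y--> {B,C,D,E,F,G}  [new]
{B,D,E,F,G} --x--> {A,B,C,D,E,F,G}  [seen]
{B,D,E,F,G} --y--> {B,C,D,E,F,G}  [seen]
{A,B,C,D,E,G} --x--> {A,B,C,D,E,F,G}  [seen]
{A,B,C,D,E,G} --y--> {B,C,D,E,F,G}  [seen]
{C,D,E,G} --x--> {A,B,C,D,E,F,G}  [seen]
{C,D,E,G} --y--> {B,C,D,E,F,G}  [seen]
{A,B,C,D,E,F,G} --x--> {A,B,C,D,E,F,G}  [seen]
{A,B,C,D,E,F,G} --y--> {B,C,D,E,F,G}  [seen]
{B,C,D,E,F,G} --x--> {A,B,C,D,E,F,G}  [seen]
{B,C,D,E,F,G} --y--> {B,C,D,E,F,G}  [seen]
Reachable DFA states: {A}, {C,F}, {B,C,E}, {A,B,C,D,F,G}, {B,D,E,F,G}, {A,B,C,D,E,G}, {C,D,E,G}, {A,B,C,D,E,F,G}, {B,C,D,E,F,G}.
Accepting DFA states (contain an NFA accepting state): {A}, {C,F}, {B,C,E}, {A,B,C,D,F,G}, {B,D,E,F,G}, {A,B,C,D,E,G}, {C,D,E,G}, {A,B,C,D,E,F,G}, {B,C,D,E,F,G}.

9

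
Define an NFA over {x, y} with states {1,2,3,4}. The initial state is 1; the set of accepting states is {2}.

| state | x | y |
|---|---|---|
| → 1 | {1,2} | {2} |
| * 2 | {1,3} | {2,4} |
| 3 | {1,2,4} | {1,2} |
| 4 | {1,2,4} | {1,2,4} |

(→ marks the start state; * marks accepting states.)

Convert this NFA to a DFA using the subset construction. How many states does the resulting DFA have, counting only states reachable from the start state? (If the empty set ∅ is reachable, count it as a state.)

Start state of the DFA: {1}.
{1} --x--> {1,2}  [new]
{1} --y--> {2}  [new]
{1,2} --x--> {1,2,3}  [new]
{1,2} --y--> {2,4}  [new]
{2} --x--> {1,3}  [new]
{2} --y--> {2,4}  [seen]
{1,2,3} --x--> {1,2,3,4}  [new]
{1,2,3} --y--> {1,2,4}  [new]
{2,4} --x--> {1,2,3,4}  [seen]
{2,4} --y--> {1,2,4}  [seen]
{1,3} --x--> {1,2,4}  [seen]
{1,3} --y--> {1,2}  [seen]
{1,2,3,4} --x--> {1,2,3,4}  [seen]
{1,2,3,4} --y--> {1,2,4}  [seen]
{1,2,4} --x--> {1,2,3,4}  [seen]
{1,2,4} --y--> {1,2,4}  [seen]
Reachable DFA states: {1}, {1,2}, {2}, {1,2,3}, {2,4}, {1,3}, {1,2,3,4}, {1,2,4}.

8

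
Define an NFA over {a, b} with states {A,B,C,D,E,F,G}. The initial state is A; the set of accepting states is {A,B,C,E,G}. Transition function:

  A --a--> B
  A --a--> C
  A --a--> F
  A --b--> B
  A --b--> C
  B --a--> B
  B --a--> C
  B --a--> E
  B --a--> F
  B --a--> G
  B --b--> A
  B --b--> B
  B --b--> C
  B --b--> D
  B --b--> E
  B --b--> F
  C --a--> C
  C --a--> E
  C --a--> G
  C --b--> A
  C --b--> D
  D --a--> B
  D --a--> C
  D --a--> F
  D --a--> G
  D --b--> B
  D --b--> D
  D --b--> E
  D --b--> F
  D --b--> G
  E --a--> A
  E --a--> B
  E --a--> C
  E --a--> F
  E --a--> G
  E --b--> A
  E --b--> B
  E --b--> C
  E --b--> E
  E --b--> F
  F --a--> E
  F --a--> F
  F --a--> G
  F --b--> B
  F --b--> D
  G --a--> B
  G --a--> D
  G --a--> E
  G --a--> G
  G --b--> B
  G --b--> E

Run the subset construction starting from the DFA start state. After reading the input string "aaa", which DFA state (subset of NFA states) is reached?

{A,B,C,D,E,F,G}

Start: {A}.
δ(A,a) = {B,C,F}.
Union: {B,C,F}.
After a: {B,C,F}.
δ(B,a) = {B,C,E,F,G}; δ(C,a) = {C,E,G}; δ(F,a) = {E,F,G}.
Union: {B,C,E,F,G}.
After a: {B,C,E,F,G}.
δ(B,a) = {B,C,E,F,G}; δ(C,a) = {C,E,G}; δ(E,a) = {A,B,C,F,G}; δ(F,a) = {E,F,G}; δ(G,a) = {B,D,E,G}.
Union: {A,B,C,D,E,F,G}.
After a: {A,B,C,D,E,F,G}.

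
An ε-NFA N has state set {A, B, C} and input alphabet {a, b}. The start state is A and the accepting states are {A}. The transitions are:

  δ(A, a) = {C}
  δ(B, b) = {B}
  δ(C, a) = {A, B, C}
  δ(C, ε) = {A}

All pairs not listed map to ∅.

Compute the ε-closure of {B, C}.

Begin with {B, C}.
C →ε {A}; add A.
ε-closure = {A, B, C}.

{A, B, C}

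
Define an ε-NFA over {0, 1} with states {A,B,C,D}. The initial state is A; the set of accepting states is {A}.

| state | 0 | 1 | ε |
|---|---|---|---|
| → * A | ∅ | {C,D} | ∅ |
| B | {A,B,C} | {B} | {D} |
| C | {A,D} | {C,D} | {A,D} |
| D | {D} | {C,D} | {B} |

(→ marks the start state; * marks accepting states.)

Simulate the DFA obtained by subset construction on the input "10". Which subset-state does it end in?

Start: {A}.
δ(A,1) = {C,D}.
Union: {C,D}.
ε-closure gives {A,B,C,D}.
After 1: {A,B,C,D}.
δ(A,0) = ∅; δ(B,0) = {A,B,C}; δ(C,0) = {A,D}; δ(D,0) = {D}.
Union: {A,B,C,D}.
After 0: {A,B,C,D}.

{A,B,C,D}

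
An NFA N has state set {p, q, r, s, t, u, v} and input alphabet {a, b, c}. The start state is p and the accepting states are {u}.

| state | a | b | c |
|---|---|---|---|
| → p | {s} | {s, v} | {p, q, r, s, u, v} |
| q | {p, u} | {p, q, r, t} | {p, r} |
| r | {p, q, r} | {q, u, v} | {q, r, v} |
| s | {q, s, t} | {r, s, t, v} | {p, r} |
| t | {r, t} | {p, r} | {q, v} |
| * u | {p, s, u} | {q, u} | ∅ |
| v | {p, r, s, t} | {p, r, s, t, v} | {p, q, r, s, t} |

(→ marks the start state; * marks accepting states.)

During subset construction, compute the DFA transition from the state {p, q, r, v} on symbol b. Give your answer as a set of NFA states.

{p, q, r, s, t, u, v}

δ(p,b) = {s, v}; δ(q,b) = {p, q, r, t}; δ(r,b) = {q, u, v}; δ(v,b) = {p, r, s, t, v}.
Union: {p, q, r, s, t, u, v}.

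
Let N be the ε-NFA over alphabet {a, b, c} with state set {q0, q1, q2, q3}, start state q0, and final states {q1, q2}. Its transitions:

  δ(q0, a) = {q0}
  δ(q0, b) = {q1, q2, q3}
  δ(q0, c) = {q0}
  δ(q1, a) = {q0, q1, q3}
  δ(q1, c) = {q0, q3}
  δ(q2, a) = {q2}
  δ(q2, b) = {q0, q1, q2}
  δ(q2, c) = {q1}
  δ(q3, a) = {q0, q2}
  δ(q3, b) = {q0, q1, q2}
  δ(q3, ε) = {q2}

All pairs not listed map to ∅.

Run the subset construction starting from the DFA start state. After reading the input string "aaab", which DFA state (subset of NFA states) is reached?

{q1, q2, q3}

Start: {q0}.
δ(q0,a) = {q0}.
Union: {q0}.
After a: {q0}.
δ(q0,a) = {q0}.
Union: {q0}.
After a: {q0}.
δ(q0,a) = {q0}.
Union: {q0}.
After a: {q0}.
δ(q0,b) = {q1, q2, q3}.
Union: {q1, q2, q3}.
After b: {q1, q2, q3}.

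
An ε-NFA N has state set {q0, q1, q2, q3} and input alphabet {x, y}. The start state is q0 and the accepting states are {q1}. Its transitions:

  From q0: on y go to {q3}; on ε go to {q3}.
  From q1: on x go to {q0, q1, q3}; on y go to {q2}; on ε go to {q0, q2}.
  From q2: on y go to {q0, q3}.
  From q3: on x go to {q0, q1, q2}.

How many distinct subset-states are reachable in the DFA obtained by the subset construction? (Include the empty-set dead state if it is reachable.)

Start state of the DFA: {q0, q3} (ε-closure of the NFA start).
{q0, q3} --x--> {q0, q1, q2, q3}  [new]
{q0, q3} --y--> {q3}  [new]
{q0, q1, q2, q3} --x--> {q0, q1, q2, q3}  [seen]
{q0, q1, q2, q3} --y--> {q0, q2, q3}  [new]
{q3} --x--> {q0, q1, q2, q3}  [seen]
{q3} --y--> ∅  [new]
{q0, q2, q3} --x--> {q0, q1, q2, q3}  [seen]
{q0, q2, q3} --y--> {q0, q3}  [seen]
∅ --x--> ∅  [seen]
∅ --y--> ∅  [seen]
Reachable DFA states: {q0, q3}, {q0, q1, q2, q3}, {q3}, {q0, q2, q3}, ∅.

5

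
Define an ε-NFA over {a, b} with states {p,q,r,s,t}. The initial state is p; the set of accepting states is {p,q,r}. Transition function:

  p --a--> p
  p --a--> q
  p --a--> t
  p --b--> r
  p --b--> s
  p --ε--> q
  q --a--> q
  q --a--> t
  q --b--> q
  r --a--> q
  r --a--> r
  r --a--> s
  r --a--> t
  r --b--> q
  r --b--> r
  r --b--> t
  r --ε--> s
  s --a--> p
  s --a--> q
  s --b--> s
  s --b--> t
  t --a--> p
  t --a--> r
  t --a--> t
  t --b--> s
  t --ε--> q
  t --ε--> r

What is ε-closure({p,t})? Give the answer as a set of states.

{p,q,r,s,t}

Begin with {p,t}.
p →ε {q}; add q.
t →ε {q,r}; add r.
r →ε {s}; add s.
ε-closure = {p,q,r,s,t}.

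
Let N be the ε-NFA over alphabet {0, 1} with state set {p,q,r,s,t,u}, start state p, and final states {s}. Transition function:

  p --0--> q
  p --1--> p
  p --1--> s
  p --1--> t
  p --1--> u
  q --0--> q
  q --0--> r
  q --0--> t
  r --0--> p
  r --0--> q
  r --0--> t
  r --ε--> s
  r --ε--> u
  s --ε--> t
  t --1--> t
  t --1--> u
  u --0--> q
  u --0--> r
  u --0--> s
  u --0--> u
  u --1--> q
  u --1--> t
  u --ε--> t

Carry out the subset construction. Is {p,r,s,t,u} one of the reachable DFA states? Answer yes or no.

Start state of the DFA: {p} (ε-closure of the NFA start).
{p} --0--> {q}  [new]
{p} --1--> {p,s,t,u}  [new]
{q} --0--> {q,r,s,t,u}  [new]
{q} --1--> ∅  [new]
{p,s,t,u} --0--> {q,r,s,t,u}  [seen]
{p,s,t,u} --1--> {p,q,s,t,u}  [new]
{q,r,s,t,u} --0--> {p,q,r,s,t,u}  [new]
{q,r,s,t,u} --1--> {q,t,u}  [new]
∅ --0--> ∅  [seen]
∅ --1--> ∅  [seen]
{p,q,s,t,u} --0--> {q,r,s,t,u}  [seen]
{p,q,s,t,u} --1--> {p,q,s,t,u}  [seen]
{p,q,r,s,t,u} --0--> {p,q,r,s,t,u}  [seen]
{p,q,r,s,t,u} --1--> {p,q,s,t,u}  [seen]
{q,t,u} --0--> {q,r,s,t,u}  [seen]
{q,t,u} --1--> {q,t,u}  [seen]
Reachable DFA states: {p}, {q}, {p,s,t,u}, {q,r,s,t,u}, ∅, {p,q,s,t,u}, {p,q,r,s,t,u}, {q,t,u}.
{p,r,s,t,u} is not among them.

no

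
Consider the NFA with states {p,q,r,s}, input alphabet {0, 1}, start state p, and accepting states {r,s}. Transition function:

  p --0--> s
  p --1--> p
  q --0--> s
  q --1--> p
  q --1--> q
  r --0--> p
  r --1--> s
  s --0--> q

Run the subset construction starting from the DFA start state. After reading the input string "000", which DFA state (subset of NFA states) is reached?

{s}

Start: {p}.
δ(p,0) = {s}.
Union: {s}.
After 0: {s}.
δ(s,0) = {q}.
Union: {q}.
After 0: {q}.
δ(q,0) = {s}.
Union: {s}.
After 0: {s}.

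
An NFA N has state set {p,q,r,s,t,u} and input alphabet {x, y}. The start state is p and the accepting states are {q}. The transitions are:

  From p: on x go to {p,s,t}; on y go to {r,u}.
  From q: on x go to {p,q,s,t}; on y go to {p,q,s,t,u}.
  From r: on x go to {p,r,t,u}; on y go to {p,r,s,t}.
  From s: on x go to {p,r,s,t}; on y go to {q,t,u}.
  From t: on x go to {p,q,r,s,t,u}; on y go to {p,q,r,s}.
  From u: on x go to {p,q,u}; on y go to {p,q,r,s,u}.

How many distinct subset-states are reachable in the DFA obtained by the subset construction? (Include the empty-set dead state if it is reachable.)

Start state of the DFA: {p}.
{p} --x--> {p,s,t}  [new]
{p} --y--> {r,u}  [new]
{p,s,t} --x--> {p,q,r,s,t,u}  [new]
{p,s,t} --y--> {p,q,r,s,t,u}  [seen]
{r,u} --x--> {p,q,r,t,u}  [new]
{r,u} --y--> {p,q,r,s,t,u}  [seen]
{p,q,r,s,t,u} --x--> {p,q,r,s,t,u}  [seen]
{p,q,r,s,t,u} --y--> {p,q,r,s,t,u}  [seen]
{p,q,r,t,u} --x--> {p,q,r,s,t,u}  [seen]
{p,q,r,t,u} --y--> {p,q,r,s,t,u}  [seen]
Reachable DFA states: {p}, {p,s,t}, {r,u}, {p,q,r,s,t,u}, {p,q,r,t,u}.

5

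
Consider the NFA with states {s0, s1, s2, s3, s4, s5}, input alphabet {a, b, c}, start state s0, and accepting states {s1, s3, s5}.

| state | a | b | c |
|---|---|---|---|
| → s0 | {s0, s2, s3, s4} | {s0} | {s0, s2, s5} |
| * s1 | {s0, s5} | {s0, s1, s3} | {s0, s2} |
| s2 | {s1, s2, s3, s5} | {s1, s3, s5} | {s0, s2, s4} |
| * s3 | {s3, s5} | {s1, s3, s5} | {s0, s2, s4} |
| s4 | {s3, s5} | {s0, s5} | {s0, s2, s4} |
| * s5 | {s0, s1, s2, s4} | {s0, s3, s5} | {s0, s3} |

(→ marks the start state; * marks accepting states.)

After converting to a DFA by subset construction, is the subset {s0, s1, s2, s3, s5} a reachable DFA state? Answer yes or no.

no

Start state of the DFA: {s0}.
{s0} --a--> {s0, s2, s3, s4}  [new]
{s0} --b--> {s0}  [seen]
{s0} --c--> {s0, s2, s5}  [new]
{s0, s2, s3, s4} --a--> {s0, s1, s2, s3, s4, s5}  [new]
{s0, s2, s3, s4} --b--> {s0, s1, s3, s5}  [new]
{s0, s2, s3, s4} --c--> {s0, s2, s4, s5}  [new]
{s0, s2, s5} --a--> {s0, s1, s2, s3, s4, s5}  [seen]
{s0, s2, s5} --b--> {s0, s1, s3, s5}  [seen]
{s0, s2, s5} --c--> {s0, s2, s3, s4, s5}  [new]
{s0, s1, s2, s3, s4, s5} --a--> {s0, s1, s2, s3, s4, s5}  [seen]
{s0, s1, s2, s3, s4, s5} --b--> {s0, s1, s3, s5}  [seen]
{s0, s1, s2, s3, s4, s5} --c--> {s0, s2, s3, s4, s5}  [seen]
{s0, s1, s3, s5} --a--> {s0, s1, s2, s3, s4, s5}  [seen]
{s0, s1, s3, s5} --b--> {s0, s1, s3, s5}  [seen]
{s0, s1, s3, s5} --c--> {s0, s2, s3, s4, s5}  [seen]
{s0, s2, s4, s5} --a--> {s0, s1, s2, s3, s4, s5}  [seen]
{s0, s2, s4, s5} --b--> {s0, s1, s3, s5}  [seen]
{s0, s2, s4, s5} --c--> {s0, s2, s3, s4, s5}  [seen]
{s0, s2, s3, s4, s5} --a--> {s0, s1, s2, s3, s4, s5}  [seen]
{s0, s2, s3, s4, s5} --b--> {s0, s1, s3, s5}  [seen]
{s0, s2, s3, s4, s5} --c--> {s0, s2, s3, s4, s5}  [seen]
Reachable DFA states: {s0}, {s0, s2, s3, s4}, {s0, s2, s5}, {s0, s1, s2, s3, s4, s5}, {s0, s1, s3, s5}, {s0, s2, s4, s5}, {s0, s2, s3, s4, s5}.
{s0, s1, s2, s3, s5} is not among them.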